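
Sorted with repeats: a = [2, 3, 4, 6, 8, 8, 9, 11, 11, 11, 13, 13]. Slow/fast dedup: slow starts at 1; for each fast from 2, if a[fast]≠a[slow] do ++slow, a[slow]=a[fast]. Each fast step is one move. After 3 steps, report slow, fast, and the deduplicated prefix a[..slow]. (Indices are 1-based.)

slow=1 fast=2: a[fast]=3≠a[slow]=2 write a[2]=3, slow++,fast++
slow=2 fast=3: a[fast]=4≠a[slow]=3 write a[3]=4, slow++,fast++
slow=3 fast=4: a[fast]=6≠a[slow]=4 write a[4]=6, slow++,fast++

slow=4, fast=5, prefix=[2, 3, 4, 6]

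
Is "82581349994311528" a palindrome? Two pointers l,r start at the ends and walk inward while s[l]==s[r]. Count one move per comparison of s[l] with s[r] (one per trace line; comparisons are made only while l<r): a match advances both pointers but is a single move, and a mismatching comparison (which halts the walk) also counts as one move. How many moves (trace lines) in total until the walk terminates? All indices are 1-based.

4 moves

[1,17] '8'=='8' → l++,r--
[2,16] '2'=='2' → l++,r--
[3,15] '5'=='5' → l++,r--
[4,14] '8'!='1' → stop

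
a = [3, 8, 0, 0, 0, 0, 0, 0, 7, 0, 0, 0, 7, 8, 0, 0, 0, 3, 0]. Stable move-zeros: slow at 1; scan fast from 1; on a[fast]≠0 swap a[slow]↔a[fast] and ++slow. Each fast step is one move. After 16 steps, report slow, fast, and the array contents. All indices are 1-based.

slow=6, fast=17, a=[3, 8, 7, 7, 8, 0, 0, 0, 0, 0, 0, 0, 0, 0, 0, 0, 0, 3, 0]

slow=1 fast=1: a[fast]=3≠0 swap→a[1]=3, slow++,fast++
slow=2 fast=2: a[fast]=8≠0 swap→a[2]=8, slow++,fast++
slow=3 fast=3: a[fast]=0, fast++
slow=3 fast=4: a[fast]=0, fast++
slow=3 fast=5: a[fast]=0, fast++
slow=3 fast=6: a[fast]=0, fast++
slow=3 fast=7: a[fast]=0, fast++
slow=3 fast=8: a[fast]=0, fast++
slow=3 fast=9: a[fast]=7≠0 swap→a[3]=7, slow++,fast++
slow=4 fast=10: a[fast]=0, fast++
slow=4 fast=11: a[fast]=0, fast++
slow=4 fast=12: a[fast]=0, fast++
slow=4 fast=13: a[fast]=7≠0 swap→a[4]=7, slow++,fast++
slow=5 fast=14: a[fast]=8≠0 swap→a[5]=8, slow++,fast++
slow=6 fast=15: a[fast]=0, fast++
slow=6 fast=16: a[fast]=0, fast++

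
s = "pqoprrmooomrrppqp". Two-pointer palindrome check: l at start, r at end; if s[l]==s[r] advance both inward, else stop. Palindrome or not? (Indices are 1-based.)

not a palindrome (mismatch at 3,15)

[1,17] 'p'=='p' → l++,r--
[2,16] 'q'=='q' → l++,r--
[3,15] 'o'!='p' → stop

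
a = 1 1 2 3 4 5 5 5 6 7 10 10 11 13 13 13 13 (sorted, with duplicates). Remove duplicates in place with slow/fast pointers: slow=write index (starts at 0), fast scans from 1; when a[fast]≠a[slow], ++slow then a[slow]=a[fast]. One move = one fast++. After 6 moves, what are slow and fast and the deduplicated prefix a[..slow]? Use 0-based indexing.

slow=0 fast=1: a[fast]=1=a[slow] dup, fast++
slow=0 fast=2: a[fast]=2≠a[slow]=1 write a[1]=2, slow++,fast++
slow=1 fast=3: a[fast]=3≠a[slow]=2 write a[2]=3, slow++,fast++
slow=2 fast=4: a[fast]=4≠a[slow]=3 write a[3]=4, slow++,fast++
slow=3 fast=5: a[fast]=5≠a[slow]=4 write a[4]=5, slow++,fast++
slow=4 fast=6: a[fast]=5=a[slow] dup, fast++

slow=4, fast=7, prefix=[1, 2, 3, 4, 5]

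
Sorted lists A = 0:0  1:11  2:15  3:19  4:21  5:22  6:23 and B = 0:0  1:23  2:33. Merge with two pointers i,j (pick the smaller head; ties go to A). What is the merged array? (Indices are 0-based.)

[0, 0, 11, 15, 19, 21, 22, 23, 23, 33]

[i=0,j=0] A[i]=0<=B[j]=0 take 0 → i++
[i=1,j=0] A[i]=11>B[j]=0 take 0 → j++
[i=1,j=1] A[i]=11<=B[j]=23 take 11 → i++
[i=2,j=1] A[i]=15<=B[j]=23 take 15 → i++
[i=3,j=1] A[i]=19<=B[j]=23 take 19 → i++
[i=4,j=1] A[i]=21<=B[j]=23 take 21 → i++
[i=5,j=1] A[i]=22<=B[j]=23 take 22 → i++
[i=6,j=1] A[i]=23<=B[j]=23 take 23 → i++
[i=7,j=1] A done, take B[j]=23 → j++
[i=7,j=2] A done, take B[j]=33 → j++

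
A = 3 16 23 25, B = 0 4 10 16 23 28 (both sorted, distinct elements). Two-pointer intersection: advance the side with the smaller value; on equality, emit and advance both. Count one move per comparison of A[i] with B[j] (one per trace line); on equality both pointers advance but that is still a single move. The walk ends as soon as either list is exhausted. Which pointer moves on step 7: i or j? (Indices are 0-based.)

[i=0,j=0] 3>0 → j++
[i=0,j=1] 3<4 → i++
[i=1,j=1] 16>4 → j++
[i=1,j=2] 16>10 → j++
[i=1,j=3] 16==16 emit → i++,j++
[i=2,j=4] 23==23 emit → i++,j++
[i=3,j=5] 25<28 → i++

i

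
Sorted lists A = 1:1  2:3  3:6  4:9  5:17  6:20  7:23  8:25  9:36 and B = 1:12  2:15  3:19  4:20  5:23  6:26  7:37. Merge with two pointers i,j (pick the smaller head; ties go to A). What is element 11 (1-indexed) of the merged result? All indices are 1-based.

i=1 j=1: A[i]=1<=B[j]=12 take 1, i++
i=2 j=1: A[i]=3<=B[j]=12 take 3, i++
i=3 j=1: A[i]=6<=B[j]=12 take 6, i++
i=4 j=1: A[i]=9<=B[j]=12 take 9, i++
i=5 j=1: A[i]=17>B[j]=12 take 12, j++
i=5 j=2: A[i]=17>B[j]=15 take 15, j++
i=5 j=3: A[i]=17<=B[j]=19 take 17, i++
i=6 j=3: A[i]=20>B[j]=19 take 19, j++
i=6 j=4: A[i]=20<=B[j]=20 take 20, i++
i=7 j=4: A[i]=23>B[j]=20 take 20, j++
i=7 j=5: A[i]=23<=B[j]=23 take 23, i++
i=8 j=5: A[i]=25>B[j]=23 take 23, j++
i=8 j=6: A[i]=25<=B[j]=26 take 25, i++
i=9 j=6: A[i]=36>B[j]=26 take 26, j++
i=9 j=7: A[i]=36<=B[j]=37 take 36, i++
i=10 j=7: A done, take B[j]=37, j++

merged[11] = 23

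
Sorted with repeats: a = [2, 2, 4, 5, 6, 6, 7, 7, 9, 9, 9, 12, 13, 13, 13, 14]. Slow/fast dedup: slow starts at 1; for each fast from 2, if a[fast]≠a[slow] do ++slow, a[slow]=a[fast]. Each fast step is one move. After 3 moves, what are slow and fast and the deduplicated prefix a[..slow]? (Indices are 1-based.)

slow=1 fast=2: a[fast]=2=a[slow] dup, fast++
slow=1 fast=3: a[fast]=4≠a[slow]=2 write a[2]=4, slow++,fast++
slow=2 fast=4: a[fast]=5≠a[slow]=4 write a[3]=5, slow++,fast++

slow=3, fast=5, prefix=[2, 4, 5]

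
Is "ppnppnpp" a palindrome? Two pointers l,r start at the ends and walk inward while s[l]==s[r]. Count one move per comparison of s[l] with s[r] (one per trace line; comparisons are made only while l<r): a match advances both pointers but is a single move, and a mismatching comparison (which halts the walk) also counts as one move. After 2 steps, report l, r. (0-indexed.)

l=2, r=5

l=0 r=7: 'p'=='p', l++,r--
l=1 r=6: 'p'=='p', l++,r--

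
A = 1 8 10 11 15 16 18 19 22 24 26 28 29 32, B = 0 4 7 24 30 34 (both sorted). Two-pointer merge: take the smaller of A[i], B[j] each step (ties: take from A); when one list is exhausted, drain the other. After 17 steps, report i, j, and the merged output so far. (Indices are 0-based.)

i=13, j=4, merged so far=[0, 1, 4, 7, 8, 10, 11, 15, 16, 18, 19, 22, 24, 24, 26, 28, 29]

[i=0,j=0] A[i]=1>B[j]=0 take 0 → j++
[i=0,j=1] A[i]=1<=B[j]=4 take 1 → i++
[i=1,j=1] A[i]=8>B[j]=4 take 4 → j++
[i=1,j=2] A[i]=8>B[j]=7 take 7 → j++
[i=1,j=3] A[i]=8<=B[j]=24 take 8 → i++
[i=2,j=3] A[i]=10<=B[j]=24 take 10 → i++
[i=3,j=3] A[i]=11<=B[j]=24 take 11 → i++
[i=4,j=3] A[i]=15<=B[j]=24 take 15 → i++
[i=5,j=3] A[i]=16<=B[j]=24 take 16 → i++
[i=6,j=3] A[i]=18<=B[j]=24 take 18 → i++
[i=7,j=3] A[i]=19<=B[j]=24 take 19 → i++
[i=8,j=3] A[i]=22<=B[j]=24 take 22 → i++
[i=9,j=3] A[i]=24<=B[j]=24 take 24 → i++
[i=10,j=3] A[i]=26>B[j]=24 take 24 → j++
[i=10,j=4] A[i]=26<=B[j]=30 take 26 → i++
[i=11,j=4] A[i]=28<=B[j]=30 take 28 → i++
[i=12,j=4] A[i]=29<=B[j]=30 take 29 → i++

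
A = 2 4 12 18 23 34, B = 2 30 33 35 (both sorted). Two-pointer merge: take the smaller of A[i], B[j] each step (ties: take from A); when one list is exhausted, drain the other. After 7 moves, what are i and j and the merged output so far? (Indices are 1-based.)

i=6, j=3, merged so far=[2, 2, 4, 12, 18, 23, 30]

[i=1,j=1] A[i]=2<=B[j]=2 take 2 → i++
[i=2,j=1] A[i]=4>B[j]=2 take 2 → j++
[i=2,j=2] A[i]=4<=B[j]=30 take 4 → i++
[i=3,j=2] A[i]=12<=B[j]=30 take 12 → i++
[i=4,j=2] A[i]=18<=B[j]=30 take 18 → i++
[i=5,j=2] A[i]=23<=B[j]=30 take 23 → i++
[i=6,j=2] A[i]=34>B[j]=30 take 30 → j++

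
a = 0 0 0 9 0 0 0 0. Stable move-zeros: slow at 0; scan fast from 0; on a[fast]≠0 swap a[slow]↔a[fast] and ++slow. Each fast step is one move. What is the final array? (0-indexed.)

[9, 0, 0, 0, 0, 0, 0, 0]

slow=0 fast=0: a[fast]=0, fast++
slow=0 fast=1: a[fast]=0, fast++
slow=0 fast=2: a[fast]=0, fast++
slow=0 fast=3: a[fast]=9≠0 swap→a[0]=9, slow++,fast++
slow=1 fast=4: a[fast]=0, fast++
slow=1 fast=5: a[fast]=0, fast++
slow=1 fast=6: a[fast]=0, fast++
slow=1 fast=7: a[fast]=0, fast++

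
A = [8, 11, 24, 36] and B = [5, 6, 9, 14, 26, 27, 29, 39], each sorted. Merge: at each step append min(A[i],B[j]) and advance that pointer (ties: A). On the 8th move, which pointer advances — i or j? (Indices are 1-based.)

i=1 j=1: A[i]=8>B[j]=5 take 5, j++
i=1 j=2: A[i]=8>B[j]=6 take 6, j++
i=1 j=3: A[i]=8<=B[j]=9 take 8, i++
i=2 j=3: A[i]=11>B[j]=9 take 9, j++
i=2 j=4: A[i]=11<=B[j]=14 take 11, i++
i=3 j=4: A[i]=24>B[j]=14 take 14, j++
i=3 j=5: A[i]=24<=B[j]=26 take 24, i++
i=4 j=5: A[i]=36>B[j]=26 take 26, j++

j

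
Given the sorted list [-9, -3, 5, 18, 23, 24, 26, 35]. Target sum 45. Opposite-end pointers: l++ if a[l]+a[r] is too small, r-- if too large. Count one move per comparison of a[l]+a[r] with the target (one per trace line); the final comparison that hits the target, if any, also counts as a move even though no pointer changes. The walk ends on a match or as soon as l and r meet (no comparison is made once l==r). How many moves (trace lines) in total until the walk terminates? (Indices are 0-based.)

7 moves

l=0 r=7: -9+35=26 <45, l++
l=1 r=7: -3+35=32 <45, l++
l=2 r=7: 5+35=40 <45, l++
l=3 r=7: 18+35=53 >45, r--
l=3 r=6: 18+26=44 <45, l++
l=4 r=6: 23+26=49 >45, r--
l=4 r=5: 23+24=47 >45, r--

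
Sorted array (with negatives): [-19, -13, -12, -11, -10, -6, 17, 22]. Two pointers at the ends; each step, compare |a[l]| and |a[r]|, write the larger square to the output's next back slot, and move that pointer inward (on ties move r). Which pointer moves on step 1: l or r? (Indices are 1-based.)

l=1 r=8: |-19|<=|22| out[8]=484, r--

r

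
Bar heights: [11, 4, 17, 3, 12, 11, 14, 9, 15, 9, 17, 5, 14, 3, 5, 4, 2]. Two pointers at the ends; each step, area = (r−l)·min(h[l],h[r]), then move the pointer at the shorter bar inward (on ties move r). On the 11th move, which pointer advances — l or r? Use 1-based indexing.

r

[1,17] min(11,2)*16=32 best=32 * → r--
[1,16] min(11,4)*15=60 best=60 * → r--
[1,15] min(11,5)*14=70 best=70 * → r--
[1,14] min(11,3)*13=39 best=70 → r--
[1,13] min(11,14)*12=132 best=132 * → l++
[2,13] min(4,14)*11=44 best=132 → l++
[3,13] min(17,14)*10=140 best=140 * → r--
[3,12] min(17,5)*9=45 best=140 → r--
[3,11] min(17,17)*8=136 best=140 → r--
[3,10] min(17,9)*7=63 best=140 → r--
[3,9] min(17,15)*6=90 best=140 → r--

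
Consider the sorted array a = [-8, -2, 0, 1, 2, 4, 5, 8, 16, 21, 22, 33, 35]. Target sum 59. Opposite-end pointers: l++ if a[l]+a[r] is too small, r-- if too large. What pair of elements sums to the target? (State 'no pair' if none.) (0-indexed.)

[0,12] -8+35=27 <59 → l++
[1,12] -2+35=33 <59 → l++
[2,12] 0+35=35 <59 → l++
[3,12] 1+35=36 <59 → l++
[4,12] 2+35=37 <59 → l++
[5,12] 4+35=39 <59 → l++
[6,12] 5+35=40 <59 → l++
[7,12] 8+35=43 <59 → l++
[8,12] 16+35=51 <59 → l++
[9,12] 21+35=56 <59 → l++
[10,12] 22+35=57 <59 → l++
[11,12] 33+35=68 >59 → r--

no pair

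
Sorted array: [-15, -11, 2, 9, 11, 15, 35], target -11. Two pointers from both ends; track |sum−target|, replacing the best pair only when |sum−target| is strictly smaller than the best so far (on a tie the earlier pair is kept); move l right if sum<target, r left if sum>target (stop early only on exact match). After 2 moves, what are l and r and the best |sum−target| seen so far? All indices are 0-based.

[0,6] -15+35=20 d=31 * → r--
[0,5] -15+15=0 d=11 * → r--

l=0, r=4, best |Δ|=11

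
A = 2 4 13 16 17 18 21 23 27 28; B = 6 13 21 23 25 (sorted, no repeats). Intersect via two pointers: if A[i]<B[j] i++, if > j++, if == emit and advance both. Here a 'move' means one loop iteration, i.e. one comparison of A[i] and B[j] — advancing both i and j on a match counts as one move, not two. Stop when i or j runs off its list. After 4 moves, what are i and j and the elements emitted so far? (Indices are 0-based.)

i=3, j=2, emitted=[13]

i=0 j=0: 2<6, i++
i=1 j=0: 4<6, i++
i=2 j=0: 13>6, j++
i=2 j=1: 13==13 emit, i++,j++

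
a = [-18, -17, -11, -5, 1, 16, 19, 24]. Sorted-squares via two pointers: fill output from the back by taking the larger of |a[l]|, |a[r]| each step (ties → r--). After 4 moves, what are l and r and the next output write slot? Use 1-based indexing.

l=3, r=6, next write slot=4

l=1 r=8: |-18|<=|24| out[8]=576, r--
l=1 r=7: |-18|<=|19| out[7]=361, r--
l=1 r=6: |-18|>|16| out[6]=324, l++
l=2 r=6: |-17|>|16| out[5]=289, l++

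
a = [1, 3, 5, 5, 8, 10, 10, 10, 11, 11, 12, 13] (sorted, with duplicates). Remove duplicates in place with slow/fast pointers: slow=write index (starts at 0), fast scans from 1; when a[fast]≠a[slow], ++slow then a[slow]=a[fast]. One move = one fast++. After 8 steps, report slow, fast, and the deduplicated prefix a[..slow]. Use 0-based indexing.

slow=5, fast=9, prefix=[1, 3, 5, 8, 10, 11]

slow=0 fast=1: a[fast]=3≠a[slow]=1 write a[1]=3, slow++,fast++
slow=1 fast=2: a[fast]=5≠a[slow]=3 write a[2]=5, slow++,fast++
slow=2 fast=3: a[fast]=5=a[slow] dup, fast++
slow=2 fast=4: a[fast]=8≠a[slow]=5 write a[3]=8, slow++,fast++
slow=3 fast=5: a[fast]=10≠a[slow]=8 write a[4]=10, slow++,fast++
slow=4 fast=6: a[fast]=10=a[slow] dup, fast++
slow=4 fast=7: a[fast]=10=a[slow] dup, fast++
slow=4 fast=8: a[fast]=11≠a[slow]=10 write a[5]=11, slow++,fast++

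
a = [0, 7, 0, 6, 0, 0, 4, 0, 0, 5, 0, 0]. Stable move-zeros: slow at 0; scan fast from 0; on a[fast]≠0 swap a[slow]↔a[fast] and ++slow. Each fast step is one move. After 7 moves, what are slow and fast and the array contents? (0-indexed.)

(s=0,f=0) a[fast]=0 → fast++
(s=0,f=1) a[fast]=7≠0 swap→a[0]=7 → slow++,fast++
(s=1,f=2) a[fast]=0 → fast++
(s=1,f=3) a[fast]=6≠0 swap→a[1]=6 → slow++,fast++
(s=2,f=4) a[fast]=0 → fast++
(s=2,f=5) a[fast]=0 → fast++
(s=2,f=6) a[fast]=4≠0 swap→a[2]=4 → slow++,fast++

slow=3, fast=7, a=[7, 6, 4, 0, 0, 0, 0, 0, 0, 5, 0, 0]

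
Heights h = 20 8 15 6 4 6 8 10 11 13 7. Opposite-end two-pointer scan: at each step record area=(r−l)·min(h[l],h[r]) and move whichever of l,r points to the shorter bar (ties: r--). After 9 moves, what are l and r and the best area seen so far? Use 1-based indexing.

l=1, r=2, best area=117

l=1 r=11: min(20,7)*10=70 best=70 *, r--
l=1 r=10: min(20,13)*9=117 best=117 *, r--
l=1 r=9: min(20,11)*8=88 best=117, r--
l=1 r=8: min(20,10)*7=70 best=117, r--
l=1 r=7: min(20,8)*6=48 best=117, r--
l=1 r=6: min(20,6)*5=30 best=117, r--
l=1 r=5: min(20,4)*4=16 best=117, r--
l=1 r=4: min(20,6)*3=18 best=117, r--
l=1 r=3: min(20,15)*2=30 best=117, r--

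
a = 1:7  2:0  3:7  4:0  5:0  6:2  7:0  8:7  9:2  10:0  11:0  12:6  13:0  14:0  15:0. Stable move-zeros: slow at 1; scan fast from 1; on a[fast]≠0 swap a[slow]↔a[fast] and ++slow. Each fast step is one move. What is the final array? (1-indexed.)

(s=1,f=1) a[fast]=7≠0 swap→a[1]=7 → slow++,fast++
(s=2,f=2) a[fast]=0 → fast++
(s=2,f=3) a[fast]=7≠0 swap→a[2]=7 → slow++,fast++
(s=3,f=4) a[fast]=0 → fast++
(s=3,f=5) a[fast]=0 → fast++
(s=3,f=6) a[fast]=2≠0 swap→a[3]=2 → slow++,fast++
(s=4,f=7) a[fast]=0 → fast++
(s=4,f=8) a[fast]=7≠0 swap→a[4]=7 → slow++,fast++
(s=5,f=9) a[fast]=2≠0 swap→a[5]=2 → slow++,fast++
(s=6,f=10) a[fast]=0 → fast++
(s=6,f=11) a[fast]=0 → fast++
(s=6,f=12) a[fast]=6≠0 swap→a[6]=6 → slow++,fast++
(s=7,f=13) a[fast]=0 → fast++
(s=7,f=14) a[fast]=0 → fast++
(s=7,f=15) a[fast]=0 → fast++

[7, 7, 2, 7, 2, 6, 0, 0, 0, 0, 0, 0, 0, 0, 0]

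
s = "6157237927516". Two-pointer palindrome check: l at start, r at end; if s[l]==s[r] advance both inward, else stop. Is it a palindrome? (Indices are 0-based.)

[0,12] '6'=='6' → l++,r--
[1,11] '1'=='1' → l++,r--
[2,10] '5'=='5' → l++,r--
[3,9] '7'=='7' → l++,r--
[4,8] '2'=='2' → l++,r--
[5,7] '3'!='9' → stop

not a palindrome (mismatch at 5,7)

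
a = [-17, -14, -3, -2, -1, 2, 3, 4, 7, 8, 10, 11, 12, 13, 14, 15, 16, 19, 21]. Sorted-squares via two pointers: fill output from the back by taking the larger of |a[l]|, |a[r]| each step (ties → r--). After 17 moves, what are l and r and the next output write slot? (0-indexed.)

[0,18] |-17|<=|21| out[18]=441 → r--
[0,17] |-17|<=|19| out[17]=361 → r--
[0,16] |-17|>|16| out[16]=289 → l++
[1,16] |-14|<=|16| out[15]=256 → r--
[1,15] |-14|<=|15| out[14]=225 → r--
[1,14] |-14|<=|14| out[13]=196 → r--
[1,13] |-14|>|13| out[12]=196 → l++
[2,13] |-3|<=|13| out[11]=169 → r--
[2,12] |-3|<=|12| out[10]=144 → r--
[2,11] |-3|<=|11| out[9]=121 → r--
[2,10] |-3|<=|10| out[8]=100 → r--
[2,9] |-3|<=|8| out[7]=64 → r--
[2,8] |-3|<=|7| out[6]=49 → r--
[2,7] |-3|<=|4| out[5]=16 → r--
[2,6] |-3|<=|3| out[4]=9 → r--
[2,5] |-3|>|2| out[3]=9 → l++
[3,5] |-2|<=|2| out[2]=4 → r--

l=3, r=4, next write slot=1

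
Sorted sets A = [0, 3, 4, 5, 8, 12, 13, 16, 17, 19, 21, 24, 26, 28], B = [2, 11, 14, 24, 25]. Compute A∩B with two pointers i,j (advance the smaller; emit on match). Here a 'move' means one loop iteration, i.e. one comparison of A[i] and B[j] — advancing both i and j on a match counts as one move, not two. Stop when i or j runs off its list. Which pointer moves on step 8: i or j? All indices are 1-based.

i

i=1 j=1: 0<2, i++
i=2 j=1: 3>2, j++
i=2 j=2: 3<11, i++
i=3 j=2: 4<11, i++
i=4 j=2: 5<11, i++
i=5 j=2: 8<11, i++
i=6 j=2: 12>11, j++
i=6 j=3: 12<14, i++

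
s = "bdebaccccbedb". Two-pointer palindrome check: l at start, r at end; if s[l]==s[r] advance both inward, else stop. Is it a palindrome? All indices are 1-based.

[1,13] 'b'=='b' → l++,r--
[2,12] 'd'=='d' → l++,r--
[3,11] 'e'=='e' → l++,r--
[4,10] 'b'=='b' → l++,r--
[5,9] 'a'!='c' → stop

not a palindrome (mismatch at 5,9)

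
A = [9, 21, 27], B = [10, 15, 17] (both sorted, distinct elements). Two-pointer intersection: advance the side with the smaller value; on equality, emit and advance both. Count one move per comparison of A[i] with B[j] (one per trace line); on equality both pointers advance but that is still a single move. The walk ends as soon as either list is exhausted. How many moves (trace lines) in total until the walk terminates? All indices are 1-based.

i=1 j=1: 9<10, i++
i=2 j=1: 21>10, j++
i=2 j=2: 21>15, j++
i=2 j=3: 21>17, j++

4 moves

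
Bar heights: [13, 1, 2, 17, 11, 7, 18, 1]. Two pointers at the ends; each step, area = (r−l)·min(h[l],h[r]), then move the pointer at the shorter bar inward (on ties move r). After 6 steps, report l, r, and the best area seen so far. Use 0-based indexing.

l=0 r=7: min(13,1)*7=7 best=7 *, r--
l=0 r=6: min(13,18)*6=78 best=78 *, l++
l=1 r=6: min(1,18)*5=5 best=78, l++
l=2 r=6: min(2,18)*4=8 best=78, l++
l=3 r=6: min(17,18)*3=51 best=78, l++
l=4 r=6: min(11,18)*2=22 best=78, l++

l=5, r=6, best area=78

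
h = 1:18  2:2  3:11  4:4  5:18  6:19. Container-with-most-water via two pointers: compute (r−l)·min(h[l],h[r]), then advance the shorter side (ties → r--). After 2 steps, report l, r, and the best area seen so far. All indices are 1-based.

l=1 r=6: min(18,19)*5=90 best=90 *, l++
l=2 r=6: min(2,19)*4=8 best=90, l++

l=3, r=6, best area=90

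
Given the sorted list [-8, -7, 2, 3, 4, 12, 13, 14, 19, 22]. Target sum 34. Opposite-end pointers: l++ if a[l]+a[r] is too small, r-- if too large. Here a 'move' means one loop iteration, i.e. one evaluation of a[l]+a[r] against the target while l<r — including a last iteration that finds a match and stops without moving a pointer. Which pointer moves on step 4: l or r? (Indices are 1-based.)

[1,10] -8+22=14 <34 → l++
[2,10] -7+22=15 <34 → l++
[3,10] 2+22=24 <34 → l++
[4,10] 3+22=25 <34 → l++

l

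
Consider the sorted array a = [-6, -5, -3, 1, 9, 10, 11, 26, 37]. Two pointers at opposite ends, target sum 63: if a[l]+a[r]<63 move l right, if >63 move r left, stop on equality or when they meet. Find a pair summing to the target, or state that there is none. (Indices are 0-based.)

(26, 37)

l=0 r=8: -6+37=31 <63, l++
l=1 r=8: -5+37=32 <63, l++
l=2 r=8: -3+37=34 <63, l++
l=3 r=8: 1+37=38 <63, l++
l=4 r=8: 9+37=46 <63, l++
l=5 r=8: 10+37=47 <63, l++
l=6 r=8: 11+37=48 <63, l++
l=7 r=8: 26+37=63, found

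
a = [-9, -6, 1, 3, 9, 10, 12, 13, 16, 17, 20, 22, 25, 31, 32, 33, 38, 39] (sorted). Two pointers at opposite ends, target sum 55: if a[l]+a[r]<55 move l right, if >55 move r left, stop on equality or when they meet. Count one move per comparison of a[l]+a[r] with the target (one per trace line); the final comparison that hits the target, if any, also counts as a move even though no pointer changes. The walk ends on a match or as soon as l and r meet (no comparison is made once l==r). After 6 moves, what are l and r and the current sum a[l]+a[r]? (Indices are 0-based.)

[0,17] -9+39=30 <55 → l++
[1,17] -6+39=33 <55 → l++
[2,17] 1+39=40 <55 → l++
[3,17] 3+39=42 <55 → l++
[4,17] 9+39=48 <55 → l++
[5,17] 10+39=49 <55 → l++

l=6, r=17, sum=51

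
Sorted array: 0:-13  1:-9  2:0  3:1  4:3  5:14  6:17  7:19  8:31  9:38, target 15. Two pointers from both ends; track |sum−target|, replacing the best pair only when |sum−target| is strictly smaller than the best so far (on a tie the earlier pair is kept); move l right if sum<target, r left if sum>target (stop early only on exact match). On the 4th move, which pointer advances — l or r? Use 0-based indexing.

[0,9] -13+38=25 d=10 * → r--
[0,8] -13+31=18 d=3 * → r--
[0,7] -13+19=6 d=9 → l++
[1,7] -9+19=10 d=5 → l++

l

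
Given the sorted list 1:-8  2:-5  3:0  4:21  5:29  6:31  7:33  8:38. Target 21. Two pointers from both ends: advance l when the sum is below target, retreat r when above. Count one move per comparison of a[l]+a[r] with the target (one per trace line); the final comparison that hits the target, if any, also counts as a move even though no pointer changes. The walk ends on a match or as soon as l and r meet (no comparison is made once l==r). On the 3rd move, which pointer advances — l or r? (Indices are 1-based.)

[1,8] -8+38=30 >21 → r--
[1,7] -8+33=25 >21 → r--
[1,6] -8+31=23 >21 → r--

r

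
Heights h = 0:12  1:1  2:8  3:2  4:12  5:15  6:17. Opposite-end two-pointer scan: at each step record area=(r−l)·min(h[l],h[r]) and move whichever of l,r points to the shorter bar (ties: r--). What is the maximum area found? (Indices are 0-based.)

[0,6] min(12,17)*6=72 best=72 * → l++
[1,6] min(1,17)*5=5 best=72 → l++
[2,6] min(8,17)*4=32 best=72 → l++
[3,6] min(2,17)*3=6 best=72 → l++
[4,6] min(12,17)*2=24 best=72 → l++
[5,6] min(15,17)*1=15 best=72 → l++

max area = 72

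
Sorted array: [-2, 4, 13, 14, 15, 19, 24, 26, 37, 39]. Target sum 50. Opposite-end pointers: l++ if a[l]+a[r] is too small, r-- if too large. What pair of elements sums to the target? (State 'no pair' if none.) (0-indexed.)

(13, 37)

l=0 r=9: -2+39=37 <50, l++
l=1 r=9: 4+39=43 <50, l++
l=2 r=9: 13+39=52 >50, r--
l=2 r=8: 13+37=50, found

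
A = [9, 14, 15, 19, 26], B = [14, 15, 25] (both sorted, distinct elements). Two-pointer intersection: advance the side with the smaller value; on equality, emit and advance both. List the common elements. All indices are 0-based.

intersection = [14, 15]

i=0 j=0: 9<14, i++
i=1 j=0: 14==14 emit, i++,j++
i=2 j=1: 15==15 emit, i++,j++
i=3 j=2: 19<25, i++
i=4 j=2: 26>25, j++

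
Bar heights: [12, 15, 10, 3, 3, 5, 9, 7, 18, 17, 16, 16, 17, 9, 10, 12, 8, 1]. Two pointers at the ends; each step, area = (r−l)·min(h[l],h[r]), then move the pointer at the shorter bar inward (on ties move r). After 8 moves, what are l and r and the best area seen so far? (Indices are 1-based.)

l=4, r=13, best area=180

l=1 r=18: min(12,1)*17=17 best=17 *, r--
l=1 r=17: min(12,8)*16=128 best=128 *, r--
l=1 r=16: min(12,12)*15=180 best=180 *, r--
l=1 r=15: min(12,10)*14=140 best=180, r--
l=1 r=14: min(12,9)*13=117 best=180, r--
l=1 r=13: min(12,17)*12=144 best=180, l++
l=2 r=13: min(15,17)*11=165 best=180, l++
l=3 r=13: min(10,17)*10=100 best=180, l++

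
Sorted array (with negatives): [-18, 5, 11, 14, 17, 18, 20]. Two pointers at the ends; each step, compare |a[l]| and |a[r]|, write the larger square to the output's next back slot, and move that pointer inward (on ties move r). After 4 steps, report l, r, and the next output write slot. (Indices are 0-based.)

l=0 r=6: |-18|<=|20| out[6]=400, r--
l=0 r=5: |-18|<=|18| out[5]=324, r--
l=0 r=4: |-18|>|17| out[4]=324, l++
l=1 r=4: |5|<=|17| out[3]=289, r--

l=1, r=3, next write slot=2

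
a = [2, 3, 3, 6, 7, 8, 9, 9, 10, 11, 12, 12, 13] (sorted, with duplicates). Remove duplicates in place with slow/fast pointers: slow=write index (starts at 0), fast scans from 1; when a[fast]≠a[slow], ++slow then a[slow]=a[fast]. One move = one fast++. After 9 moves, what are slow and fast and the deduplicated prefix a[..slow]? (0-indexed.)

slow=7, fast=10, prefix=[2, 3, 6, 7, 8, 9, 10, 11]

(s=0,f=1) a[fast]=3≠a[slow]=2 write a[1]=3 → slow++,fast++
(s=1,f=2) a[fast]=3=a[slow] dup → fast++
(s=1,f=3) a[fast]=6≠a[slow]=3 write a[2]=6 → slow++,fast++
(s=2,f=4) a[fast]=7≠a[slow]=6 write a[3]=7 → slow++,fast++
(s=3,f=5) a[fast]=8≠a[slow]=7 write a[4]=8 → slow++,fast++
(s=4,f=6) a[fast]=9≠a[slow]=8 write a[5]=9 → slow++,fast++
(s=5,f=7) a[fast]=9=a[slow] dup → fast++
(s=5,f=8) a[fast]=10≠a[slow]=9 write a[6]=10 → slow++,fast++
(s=6,f=9) a[fast]=11≠a[slow]=10 write a[7]=11 → slow++,fast++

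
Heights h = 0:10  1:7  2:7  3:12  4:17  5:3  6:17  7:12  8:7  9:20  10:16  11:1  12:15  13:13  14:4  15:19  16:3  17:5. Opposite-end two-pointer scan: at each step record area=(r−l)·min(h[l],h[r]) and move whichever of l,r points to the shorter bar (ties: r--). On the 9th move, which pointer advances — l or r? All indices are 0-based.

l=0 r=17: min(10,5)*17=85 best=85 *, r--
l=0 r=16: min(10,3)*16=48 best=85, r--
l=0 r=15: min(10,19)*15=150 best=150 *, l++
l=1 r=15: min(7,19)*14=98 best=150, l++
l=2 r=15: min(7,19)*13=91 best=150, l++
l=3 r=15: min(12,19)*12=144 best=150, l++
l=4 r=15: min(17,19)*11=187 best=187 *, l++
l=5 r=15: min(3,19)*10=30 best=187, l++
l=6 r=15: min(17,19)*9=153 best=187, l++

l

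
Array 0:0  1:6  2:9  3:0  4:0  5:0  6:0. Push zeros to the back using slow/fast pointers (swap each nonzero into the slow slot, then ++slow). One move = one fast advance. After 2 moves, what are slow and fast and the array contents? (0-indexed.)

(s=0,f=0) a[fast]=0 → fast++
(s=0,f=1) a[fast]=6≠0 swap→a[0]=6 → slow++,fast++

slow=1, fast=2, a=[6, 0, 9, 0, 0, 0, 0]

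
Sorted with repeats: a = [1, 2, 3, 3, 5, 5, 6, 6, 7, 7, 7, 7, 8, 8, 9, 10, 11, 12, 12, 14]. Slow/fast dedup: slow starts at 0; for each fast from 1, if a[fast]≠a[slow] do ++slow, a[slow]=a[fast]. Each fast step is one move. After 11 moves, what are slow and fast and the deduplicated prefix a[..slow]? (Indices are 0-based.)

slow=5, fast=12, prefix=[1, 2, 3, 5, 6, 7]

(s=0,f=1) a[fast]=2≠a[slow]=1 write a[1]=2 → slow++,fast++
(s=1,f=2) a[fast]=3≠a[slow]=2 write a[2]=3 → slow++,fast++
(s=2,f=3) a[fast]=3=a[slow] dup → fast++
(s=2,f=4) a[fast]=5≠a[slow]=3 write a[3]=5 → slow++,fast++
(s=3,f=5) a[fast]=5=a[slow] dup → fast++
(s=3,f=6) a[fast]=6≠a[slow]=5 write a[4]=6 → slow++,fast++
(s=4,f=7) a[fast]=6=a[slow] dup → fast++
(s=4,f=8) a[fast]=7≠a[slow]=6 write a[5]=7 → slow++,fast++
(s=5,f=9) a[fast]=7=a[slow] dup → fast++
(s=5,f=10) a[fast]=7=a[slow] dup → fast++
(s=5,f=11) a[fast]=7=a[slow] dup → fast++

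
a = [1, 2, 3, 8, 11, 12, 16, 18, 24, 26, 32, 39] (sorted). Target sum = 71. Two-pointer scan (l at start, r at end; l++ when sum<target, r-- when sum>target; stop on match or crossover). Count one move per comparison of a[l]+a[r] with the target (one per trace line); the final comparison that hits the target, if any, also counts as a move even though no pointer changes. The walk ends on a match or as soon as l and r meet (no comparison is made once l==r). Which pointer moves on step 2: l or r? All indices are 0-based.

l=0 r=11: 1+39=40 <71, l++
l=1 r=11: 2+39=41 <71, l++

l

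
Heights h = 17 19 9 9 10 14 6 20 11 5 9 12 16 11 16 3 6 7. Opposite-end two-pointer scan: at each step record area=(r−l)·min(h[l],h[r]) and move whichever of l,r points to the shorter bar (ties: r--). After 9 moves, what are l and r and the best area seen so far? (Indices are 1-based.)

[1,18] min(17,7)*17=119 best=119 * → r--
[1,17] min(17,6)*16=96 best=119 → r--
[1,16] min(17,3)*15=45 best=119 → r--
[1,15] min(17,16)*14=224 best=224 * → r--
[1,14] min(17,11)*13=143 best=224 → r--
[1,13] min(17,16)*12=192 best=224 → r--
[1,12] min(17,12)*11=132 best=224 → r--
[1,11] min(17,9)*10=90 best=224 → r--
[1,10] min(17,5)*9=45 best=224 → r--

l=1, r=9, best area=224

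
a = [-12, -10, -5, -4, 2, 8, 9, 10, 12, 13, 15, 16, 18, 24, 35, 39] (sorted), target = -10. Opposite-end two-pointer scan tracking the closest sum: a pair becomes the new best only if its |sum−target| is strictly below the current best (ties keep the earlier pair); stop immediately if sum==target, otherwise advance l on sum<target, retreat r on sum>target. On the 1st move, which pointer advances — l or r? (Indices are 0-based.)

r

l=0 r=15: -12+39=27 d=37 *, r--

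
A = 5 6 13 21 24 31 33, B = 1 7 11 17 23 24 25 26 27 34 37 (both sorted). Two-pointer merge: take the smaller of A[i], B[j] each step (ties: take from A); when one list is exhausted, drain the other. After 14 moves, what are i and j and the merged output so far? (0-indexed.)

i=5, j=9, merged so far=[1, 5, 6, 7, 11, 13, 17, 21, 23, 24, 24, 25, 26, 27]

i=0 j=0: A[i]=5>B[j]=1 take 1, j++
i=0 j=1: A[i]=5<=B[j]=7 take 5, i++
i=1 j=1: A[i]=6<=B[j]=7 take 6, i++
i=2 j=1: A[i]=13>B[j]=7 take 7, j++
i=2 j=2: A[i]=13>B[j]=11 take 11, j++
i=2 j=3: A[i]=13<=B[j]=17 take 13, i++
i=3 j=3: A[i]=21>B[j]=17 take 17, j++
i=3 j=4: A[i]=21<=B[j]=23 take 21, i++
i=4 j=4: A[i]=24>B[j]=23 take 23, j++
i=4 j=5: A[i]=24<=B[j]=24 take 24, i++
i=5 j=5: A[i]=31>B[j]=24 take 24, j++
i=5 j=6: A[i]=31>B[j]=25 take 25, j++
i=5 j=7: A[i]=31>B[j]=26 take 26, j++
i=5 j=8: A[i]=31>B[j]=27 take 27, j++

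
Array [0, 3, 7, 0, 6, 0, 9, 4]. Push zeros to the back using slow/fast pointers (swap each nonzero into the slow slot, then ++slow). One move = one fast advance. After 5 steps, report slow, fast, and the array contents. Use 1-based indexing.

slow=1 fast=1: a[fast]=0, fast++
slow=1 fast=2: a[fast]=3≠0 swap→a[1]=3, slow++,fast++
slow=2 fast=3: a[fast]=7≠0 swap→a[2]=7, slow++,fast++
slow=3 fast=4: a[fast]=0, fast++
slow=3 fast=5: a[fast]=6≠0 swap→a[3]=6, slow++,fast++

slow=4, fast=6, a=[3, 7, 6, 0, 0, 0, 9, 4]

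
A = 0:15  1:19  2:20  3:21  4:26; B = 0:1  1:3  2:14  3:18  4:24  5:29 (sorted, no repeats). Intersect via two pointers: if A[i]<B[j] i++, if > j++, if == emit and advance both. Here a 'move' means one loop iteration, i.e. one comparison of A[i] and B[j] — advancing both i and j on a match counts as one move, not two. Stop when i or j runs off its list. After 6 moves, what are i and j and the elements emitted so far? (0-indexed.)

i=0 j=0: 15>1, j++
i=0 j=1: 15>3, j++
i=0 j=2: 15>14, j++
i=0 j=3: 15<18, i++
i=1 j=3: 19>18, j++
i=1 j=4: 19<24, i++

i=2, j=4, emitted=[]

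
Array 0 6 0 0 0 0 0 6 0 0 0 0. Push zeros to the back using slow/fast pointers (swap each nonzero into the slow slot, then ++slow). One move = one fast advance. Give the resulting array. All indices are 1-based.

[6, 6, 0, 0, 0, 0, 0, 0, 0, 0, 0, 0]

(s=1,f=1) a[fast]=0 → fast++
(s=1,f=2) a[fast]=6≠0 swap→a[1]=6 → slow++,fast++
(s=2,f=3) a[fast]=0 → fast++
(s=2,f=4) a[fast]=0 → fast++
(s=2,f=5) a[fast]=0 → fast++
(s=2,f=6) a[fast]=0 → fast++
(s=2,f=7) a[fast]=0 → fast++
(s=2,f=8) a[fast]=6≠0 swap→a[2]=6 → slow++,fast++
(s=3,f=9) a[fast]=0 → fast++
(s=3,f=10) a[fast]=0 → fast++
(s=3,f=11) a[fast]=0 → fast++
(s=3,f=12) a[fast]=0 → fast++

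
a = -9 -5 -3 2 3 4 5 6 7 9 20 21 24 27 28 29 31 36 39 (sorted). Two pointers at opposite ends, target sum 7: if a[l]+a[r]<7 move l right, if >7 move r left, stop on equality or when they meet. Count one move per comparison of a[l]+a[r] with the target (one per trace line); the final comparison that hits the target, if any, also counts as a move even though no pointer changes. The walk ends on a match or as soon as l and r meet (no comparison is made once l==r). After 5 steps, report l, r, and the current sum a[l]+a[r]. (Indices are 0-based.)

l=0 r=18: -9+39=30 >7, r--
l=0 r=17: -9+36=27 >7, r--
l=0 r=16: -9+31=22 >7, r--
l=0 r=15: -9+29=20 >7, r--
l=0 r=14: -9+28=19 >7, r--

l=0, r=13, sum=18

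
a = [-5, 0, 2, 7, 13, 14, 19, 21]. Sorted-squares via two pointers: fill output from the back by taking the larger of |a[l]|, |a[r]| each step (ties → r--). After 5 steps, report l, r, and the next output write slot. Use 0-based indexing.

l=0, r=2, next write slot=2

l=0 r=7: |-5|<=|21| out[7]=441, r--
l=0 r=6: |-5|<=|19| out[6]=361, r--
l=0 r=5: |-5|<=|14| out[5]=196, r--
l=0 r=4: |-5|<=|13| out[4]=169, r--
l=0 r=3: |-5|<=|7| out[3]=49, r--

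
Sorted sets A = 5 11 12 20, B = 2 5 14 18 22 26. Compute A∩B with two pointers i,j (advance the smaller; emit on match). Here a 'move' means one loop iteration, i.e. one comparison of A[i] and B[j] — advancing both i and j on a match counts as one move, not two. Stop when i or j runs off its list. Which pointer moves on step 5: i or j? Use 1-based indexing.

[i=1,j=1] 5>2 → j++
[i=1,j=2] 5==5 emit → i++,j++
[i=2,j=3] 11<14 → i++
[i=3,j=3] 12<14 → i++
[i=4,j=3] 20>14 → j++

j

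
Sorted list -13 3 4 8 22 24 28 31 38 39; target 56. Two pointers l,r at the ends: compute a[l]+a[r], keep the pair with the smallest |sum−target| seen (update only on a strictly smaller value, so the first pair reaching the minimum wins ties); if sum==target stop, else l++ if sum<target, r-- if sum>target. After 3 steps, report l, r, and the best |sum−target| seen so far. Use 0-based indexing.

l=3, r=9, best |Δ|=13

l=0 r=9: -13+39=26 d=30 *, l++
l=1 r=9: 3+39=42 d=14 *, l++
l=2 r=9: 4+39=43 d=13 *, l++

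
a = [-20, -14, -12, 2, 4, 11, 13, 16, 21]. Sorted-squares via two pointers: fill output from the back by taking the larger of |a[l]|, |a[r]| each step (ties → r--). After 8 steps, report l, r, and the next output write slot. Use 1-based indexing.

l=4, r=4, next write slot=1

[1,9] |-20|<=|21| out[9]=441 → r--
[1,8] |-20|>|16| out[8]=400 → l++
[2,8] |-14|<=|16| out[7]=256 → r--
[2,7] |-14|>|13| out[6]=196 → l++
[3,7] |-12|<=|13| out[5]=169 → r--
[3,6] |-12|>|11| out[4]=144 → l++
[4,6] |2|<=|11| out[3]=121 → r--
[4,5] |2|<=|4| out[2]=16 → r--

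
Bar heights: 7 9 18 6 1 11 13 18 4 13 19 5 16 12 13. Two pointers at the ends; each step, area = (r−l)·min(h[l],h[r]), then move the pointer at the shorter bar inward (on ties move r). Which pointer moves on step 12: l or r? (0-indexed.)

[0,14] min(7,13)*14=98 best=98 * → l++
[1,14] min(9,13)*13=117 best=117 * → l++
[2,14] min(18,13)*12=156 best=156 * → r--
[2,13] min(18,12)*11=132 best=156 → r--
[2,12] min(18,16)*10=160 best=160 * → r--
[2,11] min(18,5)*9=45 best=160 → r--
[2,10] min(18,19)*8=144 best=160 → l++
[3,10] min(6,19)*7=42 best=160 → l++
[4,10] min(1,19)*6=6 best=160 → l++
[5,10] min(11,19)*5=55 best=160 → l++
[6,10] min(13,19)*4=52 best=160 → l++
[7,10] min(18,19)*3=54 best=160 → l++

l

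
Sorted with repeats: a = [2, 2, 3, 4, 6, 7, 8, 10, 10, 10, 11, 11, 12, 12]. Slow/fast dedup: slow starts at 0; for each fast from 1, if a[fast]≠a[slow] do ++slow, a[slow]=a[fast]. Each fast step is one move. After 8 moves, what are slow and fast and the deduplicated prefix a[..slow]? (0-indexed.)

slow=0 fast=1: a[fast]=2=a[slow] dup, fast++
slow=0 fast=2: a[fast]=3≠a[slow]=2 write a[1]=3, slow++,fast++
slow=1 fast=3: a[fast]=4≠a[slow]=3 write a[2]=4, slow++,fast++
slow=2 fast=4: a[fast]=6≠a[slow]=4 write a[3]=6, slow++,fast++
slow=3 fast=5: a[fast]=7≠a[slow]=6 write a[4]=7, slow++,fast++
slow=4 fast=6: a[fast]=8≠a[slow]=7 write a[5]=8, slow++,fast++
slow=5 fast=7: a[fast]=10≠a[slow]=8 write a[6]=10, slow++,fast++
slow=6 fast=8: a[fast]=10=a[slow] dup, fast++

slow=6, fast=9, prefix=[2, 3, 4, 6, 7, 8, 10]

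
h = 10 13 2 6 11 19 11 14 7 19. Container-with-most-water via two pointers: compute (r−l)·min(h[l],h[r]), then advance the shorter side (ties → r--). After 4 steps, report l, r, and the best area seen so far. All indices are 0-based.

[0,9] min(10,19)*9=90 best=90 * → l++
[1,9] min(13,19)*8=104 best=104 * → l++
[2,9] min(2,19)*7=14 best=104 → l++
[3,9] min(6,19)*6=36 best=104 → l++

l=4, r=9, best area=104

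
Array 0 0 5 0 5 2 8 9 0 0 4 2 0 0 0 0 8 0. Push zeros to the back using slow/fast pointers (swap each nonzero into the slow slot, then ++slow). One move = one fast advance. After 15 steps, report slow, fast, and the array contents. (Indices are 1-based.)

(s=1,f=1) a[fast]=0 → fast++
(s=1,f=2) a[fast]=0 → fast++
(s=1,f=3) a[fast]=5≠0 swap→a[1]=5 → slow++,fast++
(s=2,f=4) a[fast]=0 → fast++
(s=2,f=5) a[fast]=5≠0 swap→a[2]=5 → slow++,fast++
(s=3,f=6) a[fast]=2≠0 swap→a[3]=2 → slow++,fast++
(s=4,f=7) a[fast]=8≠0 swap→a[4]=8 → slow++,fast++
(s=5,f=8) a[fast]=9≠0 swap→a[5]=9 → slow++,fast++
(s=6,f=9) a[fast]=0 → fast++
(s=6,f=10) a[fast]=0 → fast++
(s=6,f=11) a[fast]=4≠0 swap→a[6]=4 → slow++,fast++
(s=7,f=12) a[fast]=2≠0 swap→a[7]=2 → slow++,fast++
(s=8,f=13) a[fast]=0 → fast++
(s=8,f=14) a[fast]=0 → fast++
(s=8,f=15) a[fast]=0 → fast++

slow=8, fast=16, a=[5, 5, 2, 8, 9, 4, 2, 0, 0, 0, 0, 0, 0, 0, 0, 0, 8, 0]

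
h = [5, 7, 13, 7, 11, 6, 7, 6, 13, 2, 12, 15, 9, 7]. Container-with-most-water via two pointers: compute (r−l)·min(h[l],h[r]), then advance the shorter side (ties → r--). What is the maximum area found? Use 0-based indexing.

max area = 117

l=0 r=13: min(5,7)*13=65 best=65 *, l++
l=1 r=13: min(7,7)*12=84 best=84 *, r--
l=1 r=12: min(7,9)*11=77 best=84, l++
l=2 r=12: min(13,9)*10=90 best=90 *, r--
l=2 r=11: min(13,15)*9=117 best=117 *, l++
l=3 r=11: min(7,15)*8=56 best=117, l++
l=4 r=11: min(11,15)*7=77 best=117, l++
l=5 r=11: min(6,15)*6=36 best=117, l++
l=6 r=11: min(7,15)*5=35 best=117, l++
l=7 r=11: min(6,15)*4=24 best=117, l++
l=8 r=11: min(13,15)*3=39 best=117, l++
l=9 r=11: min(2,15)*2=4 best=117, l++
l=10 r=11: min(12,15)*1=12 best=117, l++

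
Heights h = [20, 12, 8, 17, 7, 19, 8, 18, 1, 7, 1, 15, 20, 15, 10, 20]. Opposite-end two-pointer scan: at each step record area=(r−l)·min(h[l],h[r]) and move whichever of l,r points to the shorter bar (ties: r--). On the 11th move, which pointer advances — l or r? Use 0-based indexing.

r

[0,15] min(20,20)*15=300 best=300 * → r--
[0,14] min(20,10)*14=140 best=300 → r--
[0,13] min(20,15)*13=195 best=300 → r--
[0,12] min(20,20)*12=240 best=300 → r--
[0,11] min(20,15)*11=165 best=300 → r--
[0,10] min(20,1)*10=10 best=300 → r--
[0,9] min(20,7)*9=63 best=300 → r--
[0,8] min(20,1)*8=8 best=300 → r--
[0,7] min(20,18)*7=126 best=300 → r--
[0,6] min(20,8)*6=48 best=300 → r--
[0,5] min(20,19)*5=95 best=300 → r--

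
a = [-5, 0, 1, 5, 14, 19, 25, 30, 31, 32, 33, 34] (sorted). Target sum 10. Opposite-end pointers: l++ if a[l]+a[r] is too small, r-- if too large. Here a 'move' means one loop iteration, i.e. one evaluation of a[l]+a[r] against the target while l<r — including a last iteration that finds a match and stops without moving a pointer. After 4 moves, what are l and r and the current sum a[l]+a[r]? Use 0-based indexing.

l=0, r=7, sum=25

l=0 r=11: -5+34=29 >10, r--
l=0 r=10: -5+33=28 >10, r--
l=0 r=9: -5+32=27 >10, r--
l=0 r=8: -5+31=26 >10, r--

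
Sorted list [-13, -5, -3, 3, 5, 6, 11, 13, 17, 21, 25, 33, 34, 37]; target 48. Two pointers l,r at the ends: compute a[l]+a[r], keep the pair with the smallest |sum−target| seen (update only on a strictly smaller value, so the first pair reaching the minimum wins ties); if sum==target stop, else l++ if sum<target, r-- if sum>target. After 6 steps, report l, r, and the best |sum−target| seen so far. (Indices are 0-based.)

l=6, r=13, best |Δ|=5

l=0 r=13: -13+37=24 d=24 *, l++
l=1 r=13: -5+37=32 d=16 *, l++
l=2 r=13: -3+37=34 d=14 *, l++
l=3 r=13: 3+37=40 d=8 *, l++
l=4 r=13: 5+37=42 d=6 *, l++
l=5 r=13: 6+37=43 d=5 *, l++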